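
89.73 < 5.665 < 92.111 False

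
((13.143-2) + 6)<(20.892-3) True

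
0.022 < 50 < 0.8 False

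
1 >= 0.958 True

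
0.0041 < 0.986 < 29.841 True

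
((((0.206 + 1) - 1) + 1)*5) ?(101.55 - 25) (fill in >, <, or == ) <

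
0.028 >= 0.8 False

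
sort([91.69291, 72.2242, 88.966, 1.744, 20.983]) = [1.744, 20.983, 72.2242, 88.966, 91.69291]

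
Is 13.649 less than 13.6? No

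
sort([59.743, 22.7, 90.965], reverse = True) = [90.965, 59.743, 22.7]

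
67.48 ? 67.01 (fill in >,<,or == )>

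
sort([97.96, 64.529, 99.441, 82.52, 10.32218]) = [10.32218, 64.529, 82.52, 97.96, 99.441]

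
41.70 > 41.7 False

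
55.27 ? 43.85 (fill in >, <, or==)>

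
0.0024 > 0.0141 False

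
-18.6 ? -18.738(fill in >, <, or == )>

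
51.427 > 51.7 False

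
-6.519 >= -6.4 False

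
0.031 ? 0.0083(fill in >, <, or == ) >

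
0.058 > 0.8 False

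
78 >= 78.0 True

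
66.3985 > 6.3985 True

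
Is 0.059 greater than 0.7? No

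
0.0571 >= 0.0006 True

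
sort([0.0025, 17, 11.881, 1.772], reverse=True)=[17, 11.881, 1.772, 0.0025]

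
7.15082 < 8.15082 True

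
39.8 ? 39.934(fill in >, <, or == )<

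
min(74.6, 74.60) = 74.6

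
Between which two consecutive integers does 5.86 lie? 5 and 6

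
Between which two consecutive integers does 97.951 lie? 97 and 98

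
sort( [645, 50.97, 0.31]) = [0.31, 50.97, 645]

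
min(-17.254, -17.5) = -17.5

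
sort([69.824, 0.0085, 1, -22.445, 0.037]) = [-22.445, 0.0085, 0.037, 1, 69.824]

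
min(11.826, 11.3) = 11.3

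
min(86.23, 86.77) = 86.23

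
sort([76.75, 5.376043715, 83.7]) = [5.376043715, 76.75, 83.7]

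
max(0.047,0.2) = 0.2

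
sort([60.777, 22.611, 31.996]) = [22.611, 31.996, 60.777]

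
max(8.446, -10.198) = 8.446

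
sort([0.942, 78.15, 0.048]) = [0.048, 0.942, 78.15]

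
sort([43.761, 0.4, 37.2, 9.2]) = [0.4, 9.2, 37.2, 43.761]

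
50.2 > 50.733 False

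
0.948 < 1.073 True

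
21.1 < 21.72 True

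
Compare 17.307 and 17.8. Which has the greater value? 17.8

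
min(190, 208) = 190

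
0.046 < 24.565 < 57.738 True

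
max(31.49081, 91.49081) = 91.49081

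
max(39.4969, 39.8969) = 39.8969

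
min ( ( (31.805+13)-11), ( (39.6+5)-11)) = 33.6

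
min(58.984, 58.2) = 58.2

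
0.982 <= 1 True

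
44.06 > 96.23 False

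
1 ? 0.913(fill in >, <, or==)>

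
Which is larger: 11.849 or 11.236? 11.849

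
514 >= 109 True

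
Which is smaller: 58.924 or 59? 58.924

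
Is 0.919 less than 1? Yes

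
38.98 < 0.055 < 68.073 False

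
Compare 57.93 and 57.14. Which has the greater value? 57.93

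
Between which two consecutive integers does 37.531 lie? 37 and 38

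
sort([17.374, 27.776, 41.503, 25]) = [17.374, 25, 27.776, 41.503]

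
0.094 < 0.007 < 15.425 False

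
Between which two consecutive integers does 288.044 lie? 288 and 289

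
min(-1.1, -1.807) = -1.807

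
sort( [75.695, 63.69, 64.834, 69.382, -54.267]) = [-54.267, 63.69, 64.834, 69.382, 75.695]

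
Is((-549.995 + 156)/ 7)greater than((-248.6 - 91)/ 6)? Yes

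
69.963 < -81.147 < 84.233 False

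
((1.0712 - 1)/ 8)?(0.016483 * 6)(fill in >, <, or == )<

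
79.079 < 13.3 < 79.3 False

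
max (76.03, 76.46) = 76.46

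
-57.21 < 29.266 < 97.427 True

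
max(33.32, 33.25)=33.32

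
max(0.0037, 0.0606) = 0.0606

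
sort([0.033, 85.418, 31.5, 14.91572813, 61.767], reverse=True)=[85.418, 61.767, 31.5, 14.91572813, 0.033]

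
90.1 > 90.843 False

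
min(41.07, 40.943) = 40.943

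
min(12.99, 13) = 12.99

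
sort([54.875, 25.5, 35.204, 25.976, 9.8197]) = [9.8197, 25.5, 25.976, 35.204, 54.875]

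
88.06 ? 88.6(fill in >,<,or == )<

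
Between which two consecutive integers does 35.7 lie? 35 and 36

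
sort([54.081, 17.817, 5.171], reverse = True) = [54.081, 17.817, 5.171]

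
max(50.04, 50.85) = 50.85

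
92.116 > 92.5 False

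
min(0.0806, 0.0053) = 0.0053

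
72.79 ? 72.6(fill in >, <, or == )>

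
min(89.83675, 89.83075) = 89.83075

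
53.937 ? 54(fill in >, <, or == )<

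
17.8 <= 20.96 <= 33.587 True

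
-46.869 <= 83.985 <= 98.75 True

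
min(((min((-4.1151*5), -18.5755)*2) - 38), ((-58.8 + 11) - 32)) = -79.8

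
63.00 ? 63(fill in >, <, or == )==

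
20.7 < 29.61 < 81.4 True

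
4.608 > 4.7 False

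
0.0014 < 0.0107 True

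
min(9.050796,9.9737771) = 9.050796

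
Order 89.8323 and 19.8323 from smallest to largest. 19.8323, 89.8323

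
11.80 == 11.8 True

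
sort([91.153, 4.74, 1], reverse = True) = [91.153, 4.74, 1]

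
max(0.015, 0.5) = 0.5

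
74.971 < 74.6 False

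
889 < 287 False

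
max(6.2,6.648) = 6.648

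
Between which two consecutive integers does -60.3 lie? -61 and -60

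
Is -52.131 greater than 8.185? No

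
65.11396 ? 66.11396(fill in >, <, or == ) <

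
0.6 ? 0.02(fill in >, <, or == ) >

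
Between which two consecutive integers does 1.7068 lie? 1 and 2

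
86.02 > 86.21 False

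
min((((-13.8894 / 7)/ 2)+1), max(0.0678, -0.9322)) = 0.0079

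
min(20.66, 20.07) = 20.07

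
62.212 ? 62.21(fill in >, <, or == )>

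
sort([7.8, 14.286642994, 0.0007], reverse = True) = [14.286642994, 7.8, 0.0007]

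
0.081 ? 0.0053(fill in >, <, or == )>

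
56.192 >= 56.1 True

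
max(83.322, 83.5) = 83.5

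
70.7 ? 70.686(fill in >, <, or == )>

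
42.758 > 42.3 True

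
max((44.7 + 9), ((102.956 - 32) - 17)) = 53.956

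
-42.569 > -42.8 True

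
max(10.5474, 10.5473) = 10.5474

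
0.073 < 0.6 True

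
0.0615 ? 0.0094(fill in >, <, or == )>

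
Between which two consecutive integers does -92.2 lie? -93 and -92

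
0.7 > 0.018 True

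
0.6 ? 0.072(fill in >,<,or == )>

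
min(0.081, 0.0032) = 0.0032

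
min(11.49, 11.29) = 11.29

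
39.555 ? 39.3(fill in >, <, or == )>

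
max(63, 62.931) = 63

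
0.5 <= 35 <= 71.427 True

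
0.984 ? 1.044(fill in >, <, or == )<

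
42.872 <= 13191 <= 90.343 False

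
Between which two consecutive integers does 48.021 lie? 48 and 49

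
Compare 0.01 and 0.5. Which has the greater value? 0.5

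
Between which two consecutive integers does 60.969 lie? 60 and 61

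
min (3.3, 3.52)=3.3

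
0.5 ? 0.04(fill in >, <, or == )>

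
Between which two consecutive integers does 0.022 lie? 0 and 1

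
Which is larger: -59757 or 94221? 94221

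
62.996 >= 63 False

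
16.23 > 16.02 True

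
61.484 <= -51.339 False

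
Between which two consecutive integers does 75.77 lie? 75 and 76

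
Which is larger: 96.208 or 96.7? 96.7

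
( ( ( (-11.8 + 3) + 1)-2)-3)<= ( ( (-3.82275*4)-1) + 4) True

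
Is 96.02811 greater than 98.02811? No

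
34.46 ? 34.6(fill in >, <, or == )<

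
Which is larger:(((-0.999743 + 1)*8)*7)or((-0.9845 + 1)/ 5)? (((-0.999743 + 1)*8)*7)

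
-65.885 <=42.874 True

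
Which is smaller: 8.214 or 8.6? 8.214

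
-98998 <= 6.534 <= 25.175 True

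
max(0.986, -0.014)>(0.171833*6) False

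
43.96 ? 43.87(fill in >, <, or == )>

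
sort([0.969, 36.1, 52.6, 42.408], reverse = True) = [52.6, 42.408, 36.1, 0.969]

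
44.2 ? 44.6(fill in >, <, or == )<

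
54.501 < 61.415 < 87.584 True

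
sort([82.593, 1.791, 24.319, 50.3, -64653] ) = [-64653, 1.791, 24.319, 50.3, 82.593]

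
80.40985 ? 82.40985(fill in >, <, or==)<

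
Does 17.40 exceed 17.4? No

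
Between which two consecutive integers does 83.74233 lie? 83 and 84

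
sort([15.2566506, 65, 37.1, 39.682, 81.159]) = [15.2566506, 37.1, 39.682, 65, 81.159]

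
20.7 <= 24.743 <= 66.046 True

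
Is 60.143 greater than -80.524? Yes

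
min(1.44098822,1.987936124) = 1.44098822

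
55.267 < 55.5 True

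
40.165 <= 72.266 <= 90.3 True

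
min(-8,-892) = -892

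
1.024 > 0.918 True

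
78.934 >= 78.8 True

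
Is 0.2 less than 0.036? No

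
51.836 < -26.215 False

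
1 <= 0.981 False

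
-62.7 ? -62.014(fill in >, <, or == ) <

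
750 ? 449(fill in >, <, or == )>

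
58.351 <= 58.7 True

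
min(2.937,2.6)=2.6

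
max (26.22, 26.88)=26.88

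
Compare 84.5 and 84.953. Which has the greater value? 84.953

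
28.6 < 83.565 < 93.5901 True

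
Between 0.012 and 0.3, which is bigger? 0.3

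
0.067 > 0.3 False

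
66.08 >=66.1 False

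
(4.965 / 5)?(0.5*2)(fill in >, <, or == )<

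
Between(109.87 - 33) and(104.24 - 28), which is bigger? (109.87 - 33)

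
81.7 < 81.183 False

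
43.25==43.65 False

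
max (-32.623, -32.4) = -32.4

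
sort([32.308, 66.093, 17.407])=[17.407, 32.308, 66.093]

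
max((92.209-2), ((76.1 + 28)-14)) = 90.209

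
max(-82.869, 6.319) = 6.319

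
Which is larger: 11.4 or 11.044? 11.4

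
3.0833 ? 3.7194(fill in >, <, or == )<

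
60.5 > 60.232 True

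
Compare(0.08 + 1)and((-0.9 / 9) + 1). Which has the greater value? (0.08 + 1)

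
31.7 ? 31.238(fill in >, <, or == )>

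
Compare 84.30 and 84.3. They are equal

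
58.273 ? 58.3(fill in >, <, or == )<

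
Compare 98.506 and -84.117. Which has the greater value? 98.506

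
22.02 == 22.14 False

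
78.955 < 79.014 True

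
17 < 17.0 False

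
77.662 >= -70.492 True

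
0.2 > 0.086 True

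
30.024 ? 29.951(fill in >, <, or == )>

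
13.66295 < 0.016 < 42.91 False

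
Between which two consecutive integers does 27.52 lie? 27 and 28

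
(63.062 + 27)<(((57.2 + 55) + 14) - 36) True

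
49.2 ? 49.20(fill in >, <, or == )==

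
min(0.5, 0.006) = 0.006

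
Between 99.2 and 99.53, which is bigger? 99.53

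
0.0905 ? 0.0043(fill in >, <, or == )>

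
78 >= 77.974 True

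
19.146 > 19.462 False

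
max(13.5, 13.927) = 13.927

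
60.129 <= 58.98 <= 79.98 False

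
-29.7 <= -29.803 False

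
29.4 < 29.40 False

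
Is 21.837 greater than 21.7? Yes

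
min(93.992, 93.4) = 93.4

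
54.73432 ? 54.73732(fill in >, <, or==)<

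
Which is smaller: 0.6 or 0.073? 0.073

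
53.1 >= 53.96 False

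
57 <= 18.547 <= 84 False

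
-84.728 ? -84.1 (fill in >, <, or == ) <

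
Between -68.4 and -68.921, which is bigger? -68.4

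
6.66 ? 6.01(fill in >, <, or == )>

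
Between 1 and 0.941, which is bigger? 1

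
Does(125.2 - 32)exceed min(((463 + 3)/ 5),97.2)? No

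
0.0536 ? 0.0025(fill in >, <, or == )>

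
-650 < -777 False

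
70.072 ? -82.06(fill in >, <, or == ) >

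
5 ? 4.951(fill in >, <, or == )>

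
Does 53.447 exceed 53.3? Yes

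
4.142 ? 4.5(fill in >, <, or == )<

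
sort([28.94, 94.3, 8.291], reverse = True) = [94.3, 28.94, 8.291]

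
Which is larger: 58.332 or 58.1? 58.332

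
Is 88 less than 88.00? No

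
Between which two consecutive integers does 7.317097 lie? 7 and 8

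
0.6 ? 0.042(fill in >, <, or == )>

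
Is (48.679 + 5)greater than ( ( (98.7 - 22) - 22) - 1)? No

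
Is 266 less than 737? Yes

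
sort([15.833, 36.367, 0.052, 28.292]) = [0.052, 15.833, 28.292, 36.367]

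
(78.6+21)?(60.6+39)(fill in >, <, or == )==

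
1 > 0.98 True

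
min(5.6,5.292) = 5.292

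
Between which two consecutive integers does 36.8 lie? 36 and 37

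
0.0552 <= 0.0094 False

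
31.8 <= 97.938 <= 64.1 False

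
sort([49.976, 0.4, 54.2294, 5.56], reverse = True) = [54.2294, 49.976, 5.56, 0.4]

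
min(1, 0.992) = 0.992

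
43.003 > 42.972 True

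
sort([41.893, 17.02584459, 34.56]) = [17.02584459, 34.56, 41.893]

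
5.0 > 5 False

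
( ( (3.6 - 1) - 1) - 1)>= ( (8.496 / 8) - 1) True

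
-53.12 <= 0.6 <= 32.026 True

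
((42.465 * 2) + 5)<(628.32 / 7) False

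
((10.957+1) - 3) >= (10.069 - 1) False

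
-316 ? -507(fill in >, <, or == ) >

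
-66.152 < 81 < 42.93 False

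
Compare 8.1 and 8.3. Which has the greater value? 8.3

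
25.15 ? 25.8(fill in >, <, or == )<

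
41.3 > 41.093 True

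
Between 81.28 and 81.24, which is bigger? 81.28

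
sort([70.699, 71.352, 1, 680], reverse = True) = [680, 71.352, 70.699, 1]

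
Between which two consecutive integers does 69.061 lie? 69 and 70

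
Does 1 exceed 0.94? Yes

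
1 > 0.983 True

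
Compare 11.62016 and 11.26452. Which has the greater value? 11.62016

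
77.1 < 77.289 True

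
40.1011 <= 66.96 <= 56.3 False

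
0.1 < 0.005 False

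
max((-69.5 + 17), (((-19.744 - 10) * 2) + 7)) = -52.488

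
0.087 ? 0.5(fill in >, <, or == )<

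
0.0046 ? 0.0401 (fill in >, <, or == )<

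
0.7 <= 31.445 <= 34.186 True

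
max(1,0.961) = 1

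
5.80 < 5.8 False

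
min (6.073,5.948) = 5.948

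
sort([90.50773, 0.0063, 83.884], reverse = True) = [90.50773, 83.884, 0.0063]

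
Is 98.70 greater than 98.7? No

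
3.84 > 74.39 False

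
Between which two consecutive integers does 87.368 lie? 87 and 88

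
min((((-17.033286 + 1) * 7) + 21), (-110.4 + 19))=-91.4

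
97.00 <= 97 True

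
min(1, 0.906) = 0.906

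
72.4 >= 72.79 False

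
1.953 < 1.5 False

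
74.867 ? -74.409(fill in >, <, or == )>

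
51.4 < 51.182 False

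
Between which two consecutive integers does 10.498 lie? 10 and 11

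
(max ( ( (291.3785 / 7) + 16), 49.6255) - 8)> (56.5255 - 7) True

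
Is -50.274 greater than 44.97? No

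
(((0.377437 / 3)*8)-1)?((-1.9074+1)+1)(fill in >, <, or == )<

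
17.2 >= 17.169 True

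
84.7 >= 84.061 True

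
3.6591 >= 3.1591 True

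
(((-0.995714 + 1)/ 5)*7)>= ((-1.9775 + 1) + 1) False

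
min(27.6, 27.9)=27.6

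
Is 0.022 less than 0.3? Yes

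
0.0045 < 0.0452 True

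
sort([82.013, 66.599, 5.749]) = [5.749, 66.599, 82.013]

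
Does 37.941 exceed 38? No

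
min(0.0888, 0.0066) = 0.0066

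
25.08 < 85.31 True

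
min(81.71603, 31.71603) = 31.71603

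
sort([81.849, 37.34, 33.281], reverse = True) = [81.849, 37.34, 33.281]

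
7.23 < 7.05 False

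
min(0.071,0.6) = 0.071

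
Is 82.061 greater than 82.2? No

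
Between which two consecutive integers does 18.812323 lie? 18 and 19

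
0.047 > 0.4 False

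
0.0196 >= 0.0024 True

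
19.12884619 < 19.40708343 True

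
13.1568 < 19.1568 True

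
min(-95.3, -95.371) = -95.371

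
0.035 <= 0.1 True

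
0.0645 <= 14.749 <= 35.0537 True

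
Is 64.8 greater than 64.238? Yes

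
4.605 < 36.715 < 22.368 False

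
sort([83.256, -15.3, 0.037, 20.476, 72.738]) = [-15.3, 0.037, 20.476, 72.738, 83.256]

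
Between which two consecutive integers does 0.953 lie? 0 and 1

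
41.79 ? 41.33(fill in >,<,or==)>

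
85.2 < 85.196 False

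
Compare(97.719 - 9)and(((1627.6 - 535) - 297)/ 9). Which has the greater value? (97.719 - 9)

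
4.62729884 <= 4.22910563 False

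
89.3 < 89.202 False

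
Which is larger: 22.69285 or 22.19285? 22.69285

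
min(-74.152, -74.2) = -74.2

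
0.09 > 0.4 False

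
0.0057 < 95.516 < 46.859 False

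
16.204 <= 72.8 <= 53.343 False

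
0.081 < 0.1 True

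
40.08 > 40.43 False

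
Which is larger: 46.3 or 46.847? 46.847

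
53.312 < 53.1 False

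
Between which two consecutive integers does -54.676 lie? -55 and -54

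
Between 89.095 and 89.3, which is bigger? 89.3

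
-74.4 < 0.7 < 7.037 True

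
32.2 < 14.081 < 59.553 False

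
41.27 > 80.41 False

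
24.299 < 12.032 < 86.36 False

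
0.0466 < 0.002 False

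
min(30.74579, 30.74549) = 30.74549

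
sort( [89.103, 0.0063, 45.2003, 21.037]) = [0.0063, 21.037, 45.2003, 89.103]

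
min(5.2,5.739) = 5.2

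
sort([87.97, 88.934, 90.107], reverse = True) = [90.107, 88.934, 87.97]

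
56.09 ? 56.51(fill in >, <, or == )<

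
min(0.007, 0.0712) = 0.007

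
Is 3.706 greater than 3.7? Yes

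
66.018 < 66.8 True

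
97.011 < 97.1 True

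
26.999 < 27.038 True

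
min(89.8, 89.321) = 89.321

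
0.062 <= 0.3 True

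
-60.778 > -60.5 False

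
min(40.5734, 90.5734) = 40.5734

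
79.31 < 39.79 False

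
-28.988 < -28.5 True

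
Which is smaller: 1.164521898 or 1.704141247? 1.164521898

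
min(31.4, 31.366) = 31.366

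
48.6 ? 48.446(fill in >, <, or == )>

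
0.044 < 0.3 True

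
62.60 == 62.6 True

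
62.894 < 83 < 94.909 True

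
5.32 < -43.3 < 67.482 False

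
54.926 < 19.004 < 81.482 False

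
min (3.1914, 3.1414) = 3.1414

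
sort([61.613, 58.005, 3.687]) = [3.687, 58.005, 61.613]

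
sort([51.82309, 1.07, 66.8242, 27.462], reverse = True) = [66.8242, 51.82309, 27.462, 1.07]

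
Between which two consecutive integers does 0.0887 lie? 0 and 1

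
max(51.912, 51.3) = 51.912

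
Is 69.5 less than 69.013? No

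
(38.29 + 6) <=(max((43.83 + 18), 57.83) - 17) True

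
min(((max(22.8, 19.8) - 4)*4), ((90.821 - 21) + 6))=75.2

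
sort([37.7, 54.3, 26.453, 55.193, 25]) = [25, 26.453, 37.7, 54.3, 55.193]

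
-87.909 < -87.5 True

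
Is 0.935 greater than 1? No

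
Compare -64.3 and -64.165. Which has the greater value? -64.165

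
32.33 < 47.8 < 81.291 True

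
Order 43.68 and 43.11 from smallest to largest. 43.11, 43.68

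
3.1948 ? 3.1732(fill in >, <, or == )>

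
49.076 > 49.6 False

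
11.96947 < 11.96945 False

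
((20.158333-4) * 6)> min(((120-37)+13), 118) True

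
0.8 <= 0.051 False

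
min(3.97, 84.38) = 3.97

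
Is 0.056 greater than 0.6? No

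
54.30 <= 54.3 True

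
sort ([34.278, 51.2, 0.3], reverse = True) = [51.2, 34.278, 0.3]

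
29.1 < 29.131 True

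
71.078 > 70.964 True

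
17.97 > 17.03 True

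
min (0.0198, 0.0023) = 0.0023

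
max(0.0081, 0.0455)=0.0455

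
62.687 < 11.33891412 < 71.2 False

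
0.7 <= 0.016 False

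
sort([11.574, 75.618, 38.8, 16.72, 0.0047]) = [0.0047, 11.574, 16.72, 38.8, 75.618]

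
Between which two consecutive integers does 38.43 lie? 38 and 39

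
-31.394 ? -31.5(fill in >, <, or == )>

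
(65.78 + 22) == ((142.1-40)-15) False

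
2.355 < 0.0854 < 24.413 False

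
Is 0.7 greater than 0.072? Yes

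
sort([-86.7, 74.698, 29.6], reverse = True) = [74.698, 29.6, -86.7]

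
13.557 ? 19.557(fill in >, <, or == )<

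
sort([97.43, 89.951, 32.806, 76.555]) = [32.806, 76.555, 89.951, 97.43]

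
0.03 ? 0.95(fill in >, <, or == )<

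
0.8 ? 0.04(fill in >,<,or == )>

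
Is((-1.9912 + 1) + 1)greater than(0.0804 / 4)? No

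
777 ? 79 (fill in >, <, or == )>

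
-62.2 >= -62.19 False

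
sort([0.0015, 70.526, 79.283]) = [0.0015, 70.526, 79.283]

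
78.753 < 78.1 False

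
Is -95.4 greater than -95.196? No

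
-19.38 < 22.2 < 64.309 True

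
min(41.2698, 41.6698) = 41.2698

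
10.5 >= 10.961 False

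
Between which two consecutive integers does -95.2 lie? -96 and -95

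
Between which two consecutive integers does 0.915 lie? 0 and 1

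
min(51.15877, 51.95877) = 51.15877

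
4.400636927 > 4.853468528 False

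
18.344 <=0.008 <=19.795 False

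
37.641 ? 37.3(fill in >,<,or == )>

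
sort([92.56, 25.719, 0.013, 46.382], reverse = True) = [92.56, 46.382, 25.719, 0.013]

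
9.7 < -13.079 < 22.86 False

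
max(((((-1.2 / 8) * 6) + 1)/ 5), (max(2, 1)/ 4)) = 0.5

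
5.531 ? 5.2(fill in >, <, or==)>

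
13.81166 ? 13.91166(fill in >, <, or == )<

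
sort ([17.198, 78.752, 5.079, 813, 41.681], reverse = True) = [813, 78.752, 41.681, 17.198, 5.079]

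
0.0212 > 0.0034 True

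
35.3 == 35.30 True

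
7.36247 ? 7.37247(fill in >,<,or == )<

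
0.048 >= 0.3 False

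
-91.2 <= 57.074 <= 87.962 True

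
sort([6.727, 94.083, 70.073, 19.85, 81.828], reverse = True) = [94.083, 81.828, 70.073, 19.85, 6.727]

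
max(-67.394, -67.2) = -67.2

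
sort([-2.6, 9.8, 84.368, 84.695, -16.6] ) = [-16.6, -2.6, 9.8, 84.368, 84.695]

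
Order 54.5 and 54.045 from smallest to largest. 54.045, 54.5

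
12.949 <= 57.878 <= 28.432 False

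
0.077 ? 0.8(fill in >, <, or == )<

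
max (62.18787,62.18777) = 62.18787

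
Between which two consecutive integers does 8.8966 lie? 8 and 9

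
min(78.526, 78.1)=78.1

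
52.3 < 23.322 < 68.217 False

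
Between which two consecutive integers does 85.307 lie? 85 and 86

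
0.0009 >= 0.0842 False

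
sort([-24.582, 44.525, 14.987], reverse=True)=[44.525, 14.987, -24.582]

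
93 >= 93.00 True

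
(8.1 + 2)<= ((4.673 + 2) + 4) True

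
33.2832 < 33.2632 False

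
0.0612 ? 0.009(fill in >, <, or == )>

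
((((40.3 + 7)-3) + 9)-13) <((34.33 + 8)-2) True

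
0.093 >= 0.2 False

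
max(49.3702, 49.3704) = 49.3704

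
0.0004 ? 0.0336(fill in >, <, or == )<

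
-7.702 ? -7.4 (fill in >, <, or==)<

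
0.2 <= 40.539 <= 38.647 False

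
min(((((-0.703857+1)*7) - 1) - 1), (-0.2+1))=0.073001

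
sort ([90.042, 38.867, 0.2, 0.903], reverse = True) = [90.042, 38.867, 0.903, 0.2]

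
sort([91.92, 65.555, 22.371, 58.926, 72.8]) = [22.371, 58.926, 65.555, 72.8, 91.92]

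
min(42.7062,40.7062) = 40.7062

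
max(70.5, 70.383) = 70.5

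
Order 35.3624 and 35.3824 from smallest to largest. 35.3624, 35.3824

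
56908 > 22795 True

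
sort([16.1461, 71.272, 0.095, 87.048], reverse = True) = [87.048, 71.272, 16.1461, 0.095]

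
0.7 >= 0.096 True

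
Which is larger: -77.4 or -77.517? -77.4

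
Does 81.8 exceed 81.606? Yes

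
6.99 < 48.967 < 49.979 True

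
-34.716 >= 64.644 False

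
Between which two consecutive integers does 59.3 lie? 59 and 60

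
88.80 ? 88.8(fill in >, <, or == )==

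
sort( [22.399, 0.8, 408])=[0.8, 22.399, 408]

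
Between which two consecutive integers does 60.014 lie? 60 and 61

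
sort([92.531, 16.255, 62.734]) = [16.255, 62.734, 92.531]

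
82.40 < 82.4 False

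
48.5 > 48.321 True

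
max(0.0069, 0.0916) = 0.0916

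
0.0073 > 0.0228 False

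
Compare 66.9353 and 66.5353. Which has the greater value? 66.9353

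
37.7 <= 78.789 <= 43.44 False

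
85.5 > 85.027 True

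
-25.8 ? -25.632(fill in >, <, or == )<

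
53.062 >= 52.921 True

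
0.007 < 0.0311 True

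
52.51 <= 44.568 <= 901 False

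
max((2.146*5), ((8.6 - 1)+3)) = 10.73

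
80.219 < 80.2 False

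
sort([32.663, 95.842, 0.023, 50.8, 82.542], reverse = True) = [95.842, 82.542, 50.8, 32.663, 0.023]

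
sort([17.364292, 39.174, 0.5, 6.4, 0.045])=[0.045, 0.5, 6.4, 17.364292, 39.174]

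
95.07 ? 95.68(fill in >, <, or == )<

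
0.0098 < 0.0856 True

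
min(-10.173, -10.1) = -10.173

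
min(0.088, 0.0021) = 0.0021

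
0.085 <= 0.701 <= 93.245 True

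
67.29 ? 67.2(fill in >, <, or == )>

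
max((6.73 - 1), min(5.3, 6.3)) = 5.73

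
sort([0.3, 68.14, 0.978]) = [0.3, 0.978, 68.14]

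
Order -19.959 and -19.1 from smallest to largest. -19.959, -19.1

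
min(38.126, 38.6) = 38.126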